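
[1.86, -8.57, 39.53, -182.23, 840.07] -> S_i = 1.86*(-4.61)^i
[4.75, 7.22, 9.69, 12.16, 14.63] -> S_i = 4.75 + 2.47*i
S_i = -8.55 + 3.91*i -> [-8.55, -4.64, -0.73, 3.18, 7.09]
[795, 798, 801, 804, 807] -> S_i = 795 + 3*i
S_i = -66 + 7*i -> [-66, -59, -52, -45, -38]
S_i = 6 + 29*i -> [6, 35, 64, 93, 122]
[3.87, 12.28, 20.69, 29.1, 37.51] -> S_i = 3.87 + 8.41*i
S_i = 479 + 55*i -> [479, 534, 589, 644, 699]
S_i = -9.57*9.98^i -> [-9.57, -95.51, -953.18, -9512.69, -94936.69]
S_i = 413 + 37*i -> [413, 450, 487, 524, 561]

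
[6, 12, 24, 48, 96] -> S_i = 6*2^i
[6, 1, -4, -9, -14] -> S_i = 6 + -5*i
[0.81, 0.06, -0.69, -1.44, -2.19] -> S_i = 0.81 + -0.75*i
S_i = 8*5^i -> [8, 40, 200, 1000, 5000]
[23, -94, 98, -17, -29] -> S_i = Random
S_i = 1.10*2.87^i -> [1.1, 3.16, 9.06, 26.0, 74.63]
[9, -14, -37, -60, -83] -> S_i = 9 + -23*i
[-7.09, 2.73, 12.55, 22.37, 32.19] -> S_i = -7.09 + 9.82*i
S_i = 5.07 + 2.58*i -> [5.07, 7.65, 10.23, 12.81, 15.39]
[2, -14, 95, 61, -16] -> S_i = Random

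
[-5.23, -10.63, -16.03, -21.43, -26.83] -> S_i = -5.23 + -5.40*i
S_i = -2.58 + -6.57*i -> [-2.58, -9.15, -15.72, -22.29, -28.86]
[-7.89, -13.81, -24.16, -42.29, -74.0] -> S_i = -7.89*1.75^i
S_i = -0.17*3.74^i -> [-0.17, -0.64, -2.38, -8.89, -33.26]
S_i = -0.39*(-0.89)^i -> [-0.39, 0.35, -0.31, 0.27, -0.24]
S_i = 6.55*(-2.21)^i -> [6.55, -14.48, 31.99, -70.7, 156.25]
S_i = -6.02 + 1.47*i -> [-6.02, -4.55, -3.08, -1.61, -0.14]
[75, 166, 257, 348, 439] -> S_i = 75 + 91*i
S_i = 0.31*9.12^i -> [0.31, 2.83, 25.78, 235.15, 2144.57]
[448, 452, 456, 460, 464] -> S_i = 448 + 4*i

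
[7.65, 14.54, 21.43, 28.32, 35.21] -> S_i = 7.65 + 6.89*i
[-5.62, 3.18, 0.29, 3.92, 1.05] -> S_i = Random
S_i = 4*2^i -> [4, 8, 16, 32, 64]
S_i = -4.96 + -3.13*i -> [-4.96, -8.09, -11.22, -14.35, -17.48]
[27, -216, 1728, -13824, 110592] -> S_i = 27*-8^i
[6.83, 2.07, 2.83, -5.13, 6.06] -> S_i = Random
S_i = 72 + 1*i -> [72, 73, 74, 75, 76]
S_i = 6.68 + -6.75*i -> [6.68, -0.07, -6.82, -13.57, -20.32]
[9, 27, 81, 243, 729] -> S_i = 9*3^i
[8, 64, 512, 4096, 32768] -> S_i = 8*8^i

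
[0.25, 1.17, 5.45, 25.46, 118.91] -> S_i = 0.25*4.67^i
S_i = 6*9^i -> [6, 54, 486, 4374, 39366]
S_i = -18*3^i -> [-18, -54, -162, -486, -1458]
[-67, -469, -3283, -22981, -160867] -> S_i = -67*7^i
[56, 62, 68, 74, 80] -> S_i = 56 + 6*i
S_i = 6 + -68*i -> [6, -62, -130, -198, -266]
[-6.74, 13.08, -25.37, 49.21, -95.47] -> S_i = -6.74*(-1.94)^i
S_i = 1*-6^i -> [1, -6, 36, -216, 1296]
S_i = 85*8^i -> [85, 680, 5440, 43520, 348160]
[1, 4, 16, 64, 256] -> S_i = 1*4^i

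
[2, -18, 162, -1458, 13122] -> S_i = 2*-9^i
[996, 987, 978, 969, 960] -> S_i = 996 + -9*i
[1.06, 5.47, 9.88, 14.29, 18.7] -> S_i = 1.06 + 4.41*i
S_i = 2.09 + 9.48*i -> [2.09, 11.57, 21.05, 30.53, 40.01]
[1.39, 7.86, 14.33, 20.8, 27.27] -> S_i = 1.39 + 6.47*i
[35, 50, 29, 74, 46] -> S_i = Random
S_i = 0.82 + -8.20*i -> [0.82, -7.38, -15.58, -23.78, -31.98]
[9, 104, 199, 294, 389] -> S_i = 9 + 95*i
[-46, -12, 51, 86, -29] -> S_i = Random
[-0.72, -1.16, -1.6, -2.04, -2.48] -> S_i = -0.72 + -0.44*i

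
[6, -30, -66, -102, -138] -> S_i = 6 + -36*i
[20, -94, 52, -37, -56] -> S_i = Random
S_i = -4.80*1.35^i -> [-4.8, -6.48, -8.75, -11.81, -15.94]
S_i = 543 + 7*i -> [543, 550, 557, 564, 571]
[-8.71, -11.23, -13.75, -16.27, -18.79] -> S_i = -8.71 + -2.52*i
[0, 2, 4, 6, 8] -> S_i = 0 + 2*i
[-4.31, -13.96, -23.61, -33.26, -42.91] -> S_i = -4.31 + -9.65*i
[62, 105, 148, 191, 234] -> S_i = 62 + 43*i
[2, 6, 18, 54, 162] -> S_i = 2*3^i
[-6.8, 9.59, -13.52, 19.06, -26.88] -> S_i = -6.80*(-1.41)^i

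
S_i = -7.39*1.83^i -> [-7.39, -13.52, -24.75, -45.29, -82.88]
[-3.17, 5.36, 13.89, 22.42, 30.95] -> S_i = -3.17 + 8.53*i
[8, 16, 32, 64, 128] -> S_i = 8*2^i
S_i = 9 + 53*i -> [9, 62, 115, 168, 221]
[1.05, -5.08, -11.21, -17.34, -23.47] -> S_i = 1.05 + -6.13*i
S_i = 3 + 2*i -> [3, 5, 7, 9, 11]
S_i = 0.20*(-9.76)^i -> [0.2, -1.95, 19.05, -185.94, 1814.8]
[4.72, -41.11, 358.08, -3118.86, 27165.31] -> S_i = 4.72*(-8.71)^i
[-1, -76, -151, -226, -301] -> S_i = -1 + -75*i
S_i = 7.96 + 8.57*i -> [7.96, 16.53, 25.1, 33.67, 42.24]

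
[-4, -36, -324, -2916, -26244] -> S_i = -4*9^i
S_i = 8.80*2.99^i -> [8.8, 26.31, 78.67, 235.23, 703.34]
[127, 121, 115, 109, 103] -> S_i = 127 + -6*i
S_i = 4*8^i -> [4, 32, 256, 2048, 16384]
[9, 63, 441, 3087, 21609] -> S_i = 9*7^i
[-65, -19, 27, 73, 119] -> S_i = -65 + 46*i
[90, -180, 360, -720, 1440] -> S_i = 90*-2^i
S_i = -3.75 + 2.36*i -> [-3.75, -1.39, 0.97, 3.33, 5.69]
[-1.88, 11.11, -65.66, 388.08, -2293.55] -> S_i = -1.88*(-5.91)^i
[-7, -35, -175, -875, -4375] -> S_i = -7*5^i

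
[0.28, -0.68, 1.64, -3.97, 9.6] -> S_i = 0.28*(-2.42)^i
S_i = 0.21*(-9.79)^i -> [0.21, -2.06, 20.13, -197.05, 1929.08]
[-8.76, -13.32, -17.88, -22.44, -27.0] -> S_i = -8.76 + -4.56*i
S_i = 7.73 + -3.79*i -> [7.73, 3.94, 0.15, -3.64, -7.43]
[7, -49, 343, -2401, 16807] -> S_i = 7*-7^i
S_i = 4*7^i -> [4, 28, 196, 1372, 9604]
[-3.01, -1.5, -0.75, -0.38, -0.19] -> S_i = -3.01*0.50^i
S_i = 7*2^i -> [7, 14, 28, 56, 112]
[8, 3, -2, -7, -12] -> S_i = 8 + -5*i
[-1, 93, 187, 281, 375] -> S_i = -1 + 94*i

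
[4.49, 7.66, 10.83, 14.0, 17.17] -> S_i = 4.49 + 3.17*i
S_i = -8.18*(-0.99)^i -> [-8.18, 8.1, -8.02, 7.94, -7.86]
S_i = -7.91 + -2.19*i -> [-7.91, -10.1, -12.29, -14.48, -16.67]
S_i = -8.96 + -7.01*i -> [-8.96, -15.97, -22.98, -29.99, -37.0]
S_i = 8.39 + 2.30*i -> [8.39, 10.69, 12.99, 15.29, 17.59]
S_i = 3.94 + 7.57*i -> [3.94, 11.51, 19.08, 26.65, 34.22]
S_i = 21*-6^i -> [21, -126, 756, -4536, 27216]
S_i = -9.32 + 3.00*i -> [-9.32, -6.32, -3.32, -0.32, 2.68]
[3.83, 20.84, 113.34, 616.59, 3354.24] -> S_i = 3.83*5.44^i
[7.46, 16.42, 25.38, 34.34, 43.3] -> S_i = 7.46 + 8.96*i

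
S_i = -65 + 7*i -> [-65, -58, -51, -44, -37]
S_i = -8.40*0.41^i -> [-8.4, -3.44, -1.41, -0.58, -0.24]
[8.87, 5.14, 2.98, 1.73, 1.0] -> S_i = 8.87*0.58^i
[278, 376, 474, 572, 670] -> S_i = 278 + 98*i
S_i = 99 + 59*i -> [99, 158, 217, 276, 335]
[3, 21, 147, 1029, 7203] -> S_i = 3*7^i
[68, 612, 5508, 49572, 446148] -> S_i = 68*9^i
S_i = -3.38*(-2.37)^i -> [-3.38, 8.01, -18.99, 44.99, -106.64]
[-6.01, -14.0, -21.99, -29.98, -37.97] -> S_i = -6.01 + -7.99*i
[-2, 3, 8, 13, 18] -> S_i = -2 + 5*i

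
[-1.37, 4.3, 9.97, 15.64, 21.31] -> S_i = -1.37 + 5.67*i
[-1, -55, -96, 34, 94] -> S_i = Random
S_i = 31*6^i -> [31, 186, 1116, 6696, 40176]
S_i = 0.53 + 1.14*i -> [0.53, 1.67, 2.81, 3.95, 5.09]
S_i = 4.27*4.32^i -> [4.27, 18.45, 79.69, 344.25, 1487.18]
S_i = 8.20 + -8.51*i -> [8.2, -0.31, -8.82, -17.33, -25.84]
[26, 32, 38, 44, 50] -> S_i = 26 + 6*i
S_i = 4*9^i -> [4, 36, 324, 2916, 26244]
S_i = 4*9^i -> [4, 36, 324, 2916, 26244]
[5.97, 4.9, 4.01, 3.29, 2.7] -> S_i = 5.97*0.82^i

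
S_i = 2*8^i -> [2, 16, 128, 1024, 8192]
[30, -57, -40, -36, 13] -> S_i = Random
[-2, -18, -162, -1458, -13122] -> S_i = -2*9^i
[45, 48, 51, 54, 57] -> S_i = 45 + 3*i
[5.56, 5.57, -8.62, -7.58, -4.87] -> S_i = Random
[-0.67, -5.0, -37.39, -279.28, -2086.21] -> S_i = -0.67*7.47^i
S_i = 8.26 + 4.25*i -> [8.26, 12.51, 16.76, 21.01, 25.26]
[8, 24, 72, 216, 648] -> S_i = 8*3^i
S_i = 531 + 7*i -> [531, 538, 545, 552, 559]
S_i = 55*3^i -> [55, 165, 495, 1485, 4455]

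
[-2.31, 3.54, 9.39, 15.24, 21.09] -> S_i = -2.31 + 5.85*i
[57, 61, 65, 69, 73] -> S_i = 57 + 4*i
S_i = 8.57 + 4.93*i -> [8.57, 13.5, 18.43, 23.36, 28.29]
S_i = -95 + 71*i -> [-95, -24, 47, 118, 189]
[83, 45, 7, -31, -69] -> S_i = 83 + -38*i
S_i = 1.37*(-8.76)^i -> [1.37, -12.0, 105.13, -920.94, 8067.46]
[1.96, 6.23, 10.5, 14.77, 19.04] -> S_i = 1.96 + 4.27*i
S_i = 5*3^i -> [5, 15, 45, 135, 405]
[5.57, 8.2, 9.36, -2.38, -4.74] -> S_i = Random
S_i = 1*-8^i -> [1, -8, 64, -512, 4096]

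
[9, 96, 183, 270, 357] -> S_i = 9 + 87*i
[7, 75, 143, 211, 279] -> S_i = 7 + 68*i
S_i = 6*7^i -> [6, 42, 294, 2058, 14406]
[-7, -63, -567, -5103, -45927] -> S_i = -7*9^i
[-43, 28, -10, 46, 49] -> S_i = Random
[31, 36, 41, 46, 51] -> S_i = 31 + 5*i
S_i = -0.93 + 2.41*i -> [-0.93, 1.48, 3.89, 6.3, 8.71]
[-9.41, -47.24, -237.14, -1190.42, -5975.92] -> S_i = -9.41*5.02^i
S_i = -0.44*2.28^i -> [-0.44, -1.0, -2.29, -5.22, -11.89]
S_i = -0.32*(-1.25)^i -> [-0.32, 0.4, -0.5, 0.62, -0.78]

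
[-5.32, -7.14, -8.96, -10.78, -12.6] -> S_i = -5.32 + -1.82*i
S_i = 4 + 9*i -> [4, 13, 22, 31, 40]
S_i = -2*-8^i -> [-2, 16, -128, 1024, -8192]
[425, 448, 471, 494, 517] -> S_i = 425 + 23*i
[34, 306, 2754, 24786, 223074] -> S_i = 34*9^i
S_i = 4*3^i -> [4, 12, 36, 108, 324]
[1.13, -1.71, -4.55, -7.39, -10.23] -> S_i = 1.13 + -2.84*i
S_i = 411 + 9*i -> [411, 420, 429, 438, 447]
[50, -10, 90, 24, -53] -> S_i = Random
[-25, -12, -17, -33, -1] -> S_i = Random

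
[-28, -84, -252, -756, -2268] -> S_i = -28*3^i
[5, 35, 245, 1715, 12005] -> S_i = 5*7^i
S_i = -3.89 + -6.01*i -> [-3.89, -9.9, -15.91, -21.92, -27.93]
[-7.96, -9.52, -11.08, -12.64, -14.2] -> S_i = -7.96 + -1.56*i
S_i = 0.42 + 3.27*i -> [0.42, 3.69, 6.96, 10.23, 13.5]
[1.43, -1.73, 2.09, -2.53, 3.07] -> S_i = 1.43*(-1.21)^i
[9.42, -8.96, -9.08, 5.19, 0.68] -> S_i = Random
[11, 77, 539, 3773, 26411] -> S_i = 11*7^i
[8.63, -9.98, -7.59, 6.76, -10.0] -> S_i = Random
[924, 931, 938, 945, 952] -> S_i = 924 + 7*i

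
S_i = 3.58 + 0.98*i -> [3.58, 4.56, 5.54, 6.52, 7.5]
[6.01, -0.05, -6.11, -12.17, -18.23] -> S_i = 6.01 + -6.06*i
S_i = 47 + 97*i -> [47, 144, 241, 338, 435]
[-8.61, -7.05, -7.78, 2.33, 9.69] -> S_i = Random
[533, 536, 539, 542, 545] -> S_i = 533 + 3*i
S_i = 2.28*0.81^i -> [2.28, 1.85, 1.5, 1.21, 0.98]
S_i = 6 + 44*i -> [6, 50, 94, 138, 182]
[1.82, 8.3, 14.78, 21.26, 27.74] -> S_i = 1.82 + 6.48*i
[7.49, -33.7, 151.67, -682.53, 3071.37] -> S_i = 7.49*(-4.50)^i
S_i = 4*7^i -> [4, 28, 196, 1372, 9604]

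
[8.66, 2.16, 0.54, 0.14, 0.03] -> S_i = 8.66*0.25^i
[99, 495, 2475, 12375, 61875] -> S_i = 99*5^i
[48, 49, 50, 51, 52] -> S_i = 48 + 1*i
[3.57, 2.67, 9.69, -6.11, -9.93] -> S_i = Random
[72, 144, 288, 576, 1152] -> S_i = 72*2^i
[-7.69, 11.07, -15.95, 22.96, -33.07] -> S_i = -7.69*(-1.44)^i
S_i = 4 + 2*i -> [4, 6, 8, 10, 12]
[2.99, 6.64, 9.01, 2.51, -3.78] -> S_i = Random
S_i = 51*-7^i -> [51, -357, 2499, -17493, 122451]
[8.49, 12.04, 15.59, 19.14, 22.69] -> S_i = 8.49 + 3.55*i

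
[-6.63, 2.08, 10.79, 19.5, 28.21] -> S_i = -6.63 + 8.71*i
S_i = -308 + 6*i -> [-308, -302, -296, -290, -284]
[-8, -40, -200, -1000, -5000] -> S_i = -8*5^i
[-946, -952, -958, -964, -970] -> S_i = -946 + -6*i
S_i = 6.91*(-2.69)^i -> [6.91, -18.59, 50.0, -134.5, 361.82]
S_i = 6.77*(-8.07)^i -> [6.77, -54.63, 440.9, -3558.03, 28713.28]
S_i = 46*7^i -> [46, 322, 2254, 15778, 110446]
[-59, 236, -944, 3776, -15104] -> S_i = -59*-4^i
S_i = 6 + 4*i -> [6, 10, 14, 18, 22]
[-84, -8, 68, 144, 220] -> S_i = -84 + 76*i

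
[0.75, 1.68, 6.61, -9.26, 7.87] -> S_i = Random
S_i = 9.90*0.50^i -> [9.9, 4.95, 2.48, 1.24, 0.62]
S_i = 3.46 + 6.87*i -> [3.46, 10.33, 17.2, 24.07, 30.94]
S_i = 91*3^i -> [91, 273, 819, 2457, 7371]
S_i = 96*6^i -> [96, 576, 3456, 20736, 124416]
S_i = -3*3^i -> [-3, -9, -27, -81, -243]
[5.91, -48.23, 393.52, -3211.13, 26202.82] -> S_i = 5.91*(-8.16)^i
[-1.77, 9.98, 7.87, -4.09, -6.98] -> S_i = Random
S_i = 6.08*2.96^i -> [6.08, 18.0, 53.27, 157.68, 466.74]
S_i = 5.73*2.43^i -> [5.73, 13.92, 33.84, 82.22, 199.79]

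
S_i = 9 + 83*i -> [9, 92, 175, 258, 341]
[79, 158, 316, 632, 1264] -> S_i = 79*2^i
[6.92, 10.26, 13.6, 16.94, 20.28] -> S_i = 6.92 + 3.34*i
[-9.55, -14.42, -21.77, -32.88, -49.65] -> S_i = -9.55*1.51^i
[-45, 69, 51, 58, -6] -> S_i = Random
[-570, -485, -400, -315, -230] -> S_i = -570 + 85*i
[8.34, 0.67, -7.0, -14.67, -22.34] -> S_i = 8.34 + -7.67*i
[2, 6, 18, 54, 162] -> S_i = 2*3^i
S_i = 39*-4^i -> [39, -156, 624, -2496, 9984]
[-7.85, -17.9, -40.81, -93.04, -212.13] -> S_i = -7.85*2.28^i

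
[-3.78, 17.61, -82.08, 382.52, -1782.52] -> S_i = -3.78*(-4.66)^i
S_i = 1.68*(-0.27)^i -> [1.68, -0.45, 0.12, -0.03, 0.01]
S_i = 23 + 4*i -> [23, 27, 31, 35, 39]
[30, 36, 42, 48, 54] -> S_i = 30 + 6*i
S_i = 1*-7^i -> [1, -7, 49, -343, 2401]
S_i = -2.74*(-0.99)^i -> [-2.74, 2.71, -2.69, 2.66, -2.63]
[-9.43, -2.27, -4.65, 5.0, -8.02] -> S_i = Random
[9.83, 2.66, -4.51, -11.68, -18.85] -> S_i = 9.83 + -7.17*i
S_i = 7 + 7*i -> [7, 14, 21, 28, 35]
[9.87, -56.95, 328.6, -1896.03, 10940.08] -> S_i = 9.87*(-5.77)^i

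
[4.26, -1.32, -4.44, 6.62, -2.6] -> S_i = Random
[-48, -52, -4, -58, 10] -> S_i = Random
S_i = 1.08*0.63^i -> [1.08, 0.68, 0.43, 0.27, 0.17]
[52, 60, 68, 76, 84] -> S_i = 52 + 8*i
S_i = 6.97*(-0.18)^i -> [6.97, -1.25, 0.23, -0.04, 0.01]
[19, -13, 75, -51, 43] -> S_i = Random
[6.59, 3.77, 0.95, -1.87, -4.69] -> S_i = 6.59 + -2.82*i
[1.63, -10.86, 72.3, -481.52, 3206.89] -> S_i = 1.63*(-6.66)^i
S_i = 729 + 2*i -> [729, 731, 733, 735, 737]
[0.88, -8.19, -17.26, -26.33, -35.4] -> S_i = 0.88 + -9.07*i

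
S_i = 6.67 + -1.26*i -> [6.67, 5.41, 4.15, 2.89, 1.63]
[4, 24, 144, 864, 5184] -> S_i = 4*6^i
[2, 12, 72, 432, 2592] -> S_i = 2*6^i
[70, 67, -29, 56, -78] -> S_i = Random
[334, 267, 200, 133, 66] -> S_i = 334 + -67*i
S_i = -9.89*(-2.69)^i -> [-9.89, 26.6, -71.57, 192.51, -517.85]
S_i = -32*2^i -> [-32, -64, -128, -256, -512]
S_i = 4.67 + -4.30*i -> [4.67, 0.37, -3.93, -8.23, -12.53]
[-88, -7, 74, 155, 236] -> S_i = -88 + 81*i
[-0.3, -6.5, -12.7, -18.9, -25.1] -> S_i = -0.30 + -6.20*i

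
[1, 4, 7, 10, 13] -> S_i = 1 + 3*i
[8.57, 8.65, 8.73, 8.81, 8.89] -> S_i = 8.57 + 0.08*i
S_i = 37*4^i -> [37, 148, 592, 2368, 9472]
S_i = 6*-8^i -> [6, -48, 384, -3072, 24576]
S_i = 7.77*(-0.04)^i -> [7.77, -0.31, 0.01, -0.0, 0.0]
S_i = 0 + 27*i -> [0, 27, 54, 81, 108]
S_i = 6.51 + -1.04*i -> [6.51, 5.47, 4.43, 3.39, 2.35]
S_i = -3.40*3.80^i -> [-3.4, -12.92, -49.1, -186.56, -708.95]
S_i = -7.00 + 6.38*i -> [-7.0, -0.62, 5.76, 12.14, 18.52]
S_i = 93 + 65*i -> [93, 158, 223, 288, 353]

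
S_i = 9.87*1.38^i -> [9.87, 13.62, 18.8, 25.94, 35.8]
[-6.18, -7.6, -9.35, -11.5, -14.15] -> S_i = -6.18*1.23^i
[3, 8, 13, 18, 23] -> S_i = 3 + 5*i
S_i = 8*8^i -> [8, 64, 512, 4096, 32768]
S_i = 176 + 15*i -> [176, 191, 206, 221, 236]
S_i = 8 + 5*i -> [8, 13, 18, 23, 28]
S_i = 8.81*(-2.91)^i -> [8.81, -25.64, 74.6, -217.1, 631.75]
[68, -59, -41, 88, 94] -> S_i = Random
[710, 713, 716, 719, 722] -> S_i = 710 + 3*i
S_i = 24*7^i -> [24, 168, 1176, 8232, 57624]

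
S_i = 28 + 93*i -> [28, 121, 214, 307, 400]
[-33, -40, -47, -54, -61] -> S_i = -33 + -7*i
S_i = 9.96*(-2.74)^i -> [9.96, -27.29, 74.78, -204.89, 561.39]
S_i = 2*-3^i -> [2, -6, 18, -54, 162]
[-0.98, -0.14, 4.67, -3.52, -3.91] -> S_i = Random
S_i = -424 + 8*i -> [-424, -416, -408, -400, -392]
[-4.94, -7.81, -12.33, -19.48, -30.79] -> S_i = -4.94*1.58^i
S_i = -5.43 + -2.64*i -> [-5.43, -8.07, -10.71, -13.35, -15.99]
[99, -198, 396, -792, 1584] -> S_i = 99*-2^i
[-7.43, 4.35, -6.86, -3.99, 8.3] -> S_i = Random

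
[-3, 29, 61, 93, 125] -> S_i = -3 + 32*i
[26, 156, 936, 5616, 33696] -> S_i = 26*6^i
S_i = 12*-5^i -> [12, -60, 300, -1500, 7500]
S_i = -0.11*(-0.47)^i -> [-0.11, 0.05, -0.02, 0.01, -0.01]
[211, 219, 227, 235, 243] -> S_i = 211 + 8*i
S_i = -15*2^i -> [-15, -30, -60, -120, -240]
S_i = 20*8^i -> [20, 160, 1280, 10240, 81920]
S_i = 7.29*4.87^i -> [7.29, 35.5, 172.9, 842.0, 4100.56]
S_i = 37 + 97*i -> [37, 134, 231, 328, 425]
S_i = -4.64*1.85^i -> [-4.64, -8.58, -15.88, -29.38, -54.35]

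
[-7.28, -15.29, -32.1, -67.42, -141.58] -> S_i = -7.28*2.10^i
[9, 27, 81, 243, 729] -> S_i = 9*3^i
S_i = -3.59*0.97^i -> [-3.59, -3.48, -3.38, -3.28, -3.18]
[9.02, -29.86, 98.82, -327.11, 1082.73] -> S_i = 9.02*(-3.31)^i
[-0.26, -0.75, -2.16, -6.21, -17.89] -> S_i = -0.26*2.88^i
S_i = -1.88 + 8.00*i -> [-1.88, 6.12, 14.12, 22.12, 30.12]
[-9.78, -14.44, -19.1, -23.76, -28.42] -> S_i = -9.78 + -4.66*i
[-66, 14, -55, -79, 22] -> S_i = Random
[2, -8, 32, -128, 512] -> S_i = 2*-4^i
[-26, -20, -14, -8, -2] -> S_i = -26 + 6*i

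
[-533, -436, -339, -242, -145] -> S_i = -533 + 97*i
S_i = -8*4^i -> [-8, -32, -128, -512, -2048]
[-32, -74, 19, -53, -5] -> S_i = Random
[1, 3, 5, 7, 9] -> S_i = 1 + 2*i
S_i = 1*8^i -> [1, 8, 64, 512, 4096]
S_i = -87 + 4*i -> [-87, -83, -79, -75, -71]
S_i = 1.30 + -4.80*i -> [1.3, -3.5, -8.3, -13.1, -17.9]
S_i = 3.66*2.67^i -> [3.66, 9.77, 26.09, 69.67, 186.01]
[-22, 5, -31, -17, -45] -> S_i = Random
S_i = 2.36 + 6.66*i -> [2.36, 9.02, 15.68, 22.34, 29.0]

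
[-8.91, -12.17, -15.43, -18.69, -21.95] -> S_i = -8.91 + -3.26*i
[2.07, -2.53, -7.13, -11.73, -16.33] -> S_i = 2.07 + -4.60*i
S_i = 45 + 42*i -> [45, 87, 129, 171, 213]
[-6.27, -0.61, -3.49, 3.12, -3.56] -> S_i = Random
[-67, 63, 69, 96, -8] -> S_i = Random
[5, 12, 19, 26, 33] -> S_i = 5 + 7*i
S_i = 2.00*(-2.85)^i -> [2.0, -5.7, 16.24, -46.3, 131.95]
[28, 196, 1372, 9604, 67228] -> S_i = 28*7^i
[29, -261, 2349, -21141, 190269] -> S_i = 29*-9^i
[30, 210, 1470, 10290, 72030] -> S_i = 30*7^i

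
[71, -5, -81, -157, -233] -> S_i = 71 + -76*i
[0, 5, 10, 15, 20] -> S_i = 0 + 5*i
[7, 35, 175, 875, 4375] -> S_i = 7*5^i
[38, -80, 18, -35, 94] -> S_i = Random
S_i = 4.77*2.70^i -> [4.77, 12.88, 34.77, 93.89, 253.5]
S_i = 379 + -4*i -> [379, 375, 371, 367, 363]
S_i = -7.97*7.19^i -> [-7.97, -57.3, -412.02, -2962.41, -21299.72]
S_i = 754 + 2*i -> [754, 756, 758, 760, 762]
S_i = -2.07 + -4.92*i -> [-2.07, -6.99, -11.91, -16.83, -21.75]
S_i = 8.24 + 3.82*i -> [8.24, 12.06, 15.88, 19.7, 23.52]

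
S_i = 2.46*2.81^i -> [2.46, 6.91, 19.42, 54.58, 153.38]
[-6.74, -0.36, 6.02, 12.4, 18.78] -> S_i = -6.74 + 6.38*i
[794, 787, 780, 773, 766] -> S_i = 794 + -7*i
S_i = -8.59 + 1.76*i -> [-8.59, -6.83, -5.07, -3.31, -1.55]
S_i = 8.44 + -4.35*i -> [8.44, 4.09, -0.26, -4.61, -8.96]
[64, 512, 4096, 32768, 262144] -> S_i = 64*8^i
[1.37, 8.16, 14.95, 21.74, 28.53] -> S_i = 1.37 + 6.79*i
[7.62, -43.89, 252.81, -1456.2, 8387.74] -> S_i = 7.62*(-5.76)^i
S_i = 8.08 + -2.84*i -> [8.08, 5.24, 2.4, -0.44, -3.28]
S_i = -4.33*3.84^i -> [-4.33, -16.63, -63.85, -245.18, -941.48]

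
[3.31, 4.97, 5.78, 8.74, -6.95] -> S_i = Random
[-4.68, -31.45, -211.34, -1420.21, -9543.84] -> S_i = -4.68*6.72^i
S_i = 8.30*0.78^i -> [8.3, 6.47, 5.05, 3.94, 3.07]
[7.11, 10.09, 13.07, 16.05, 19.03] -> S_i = 7.11 + 2.98*i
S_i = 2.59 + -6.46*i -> [2.59, -3.87, -10.33, -16.79, -23.25]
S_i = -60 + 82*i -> [-60, 22, 104, 186, 268]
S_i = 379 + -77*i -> [379, 302, 225, 148, 71]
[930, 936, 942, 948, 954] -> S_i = 930 + 6*i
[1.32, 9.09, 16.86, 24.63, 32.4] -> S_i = 1.32 + 7.77*i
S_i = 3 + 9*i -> [3, 12, 21, 30, 39]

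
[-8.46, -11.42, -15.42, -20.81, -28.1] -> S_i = -8.46*1.35^i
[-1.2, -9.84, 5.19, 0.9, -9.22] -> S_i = Random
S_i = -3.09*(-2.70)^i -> [-3.09, 8.34, -22.53, 60.82, -164.22]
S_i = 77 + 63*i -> [77, 140, 203, 266, 329]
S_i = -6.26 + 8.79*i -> [-6.26, 2.53, 11.32, 20.11, 28.9]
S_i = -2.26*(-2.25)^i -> [-2.26, 5.08, -11.44, 25.74, -57.92]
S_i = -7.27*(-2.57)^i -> [-7.27, 18.68, -48.02, 123.41, -317.15]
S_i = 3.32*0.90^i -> [3.32, 2.99, 2.69, 2.42, 2.18]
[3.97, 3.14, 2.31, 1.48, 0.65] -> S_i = 3.97 + -0.83*i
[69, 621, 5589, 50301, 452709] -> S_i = 69*9^i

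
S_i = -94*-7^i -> [-94, 658, -4606, 32242, -225694]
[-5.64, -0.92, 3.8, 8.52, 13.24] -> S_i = -5.64 + 4.72*i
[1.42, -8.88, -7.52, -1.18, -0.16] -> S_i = Random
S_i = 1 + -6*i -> [1, -5, -11, -17, -23]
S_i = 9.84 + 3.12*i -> [9.84, 12.96, 16.08, 19.2, 22.32]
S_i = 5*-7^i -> [5, -35, 245, -1715, 12005]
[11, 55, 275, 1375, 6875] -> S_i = 11*5^i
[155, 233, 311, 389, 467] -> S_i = 155 + 78*i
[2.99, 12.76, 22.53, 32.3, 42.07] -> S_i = 2.99 + 9.77*i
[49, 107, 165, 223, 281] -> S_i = 49 + 58*i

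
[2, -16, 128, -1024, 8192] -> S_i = 2*-8^i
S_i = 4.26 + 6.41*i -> [4.26, 10.67, 17.08, 23.49, 29.9]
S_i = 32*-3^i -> [32, -96, 288, -864, 2592]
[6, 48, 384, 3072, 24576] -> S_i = 6*8^i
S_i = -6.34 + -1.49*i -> [-6.34, -7.83, -9.32, -10.81, -12.3]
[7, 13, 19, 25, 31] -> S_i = 7 + 6*i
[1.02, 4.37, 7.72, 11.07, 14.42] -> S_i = 1.02 + 3.35*i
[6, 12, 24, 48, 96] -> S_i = 6*2^i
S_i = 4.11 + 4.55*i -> [4.11, 8.66, 13.21, 17.76, 22.31]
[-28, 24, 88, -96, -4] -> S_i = Random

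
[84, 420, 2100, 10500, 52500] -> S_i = 84*5^i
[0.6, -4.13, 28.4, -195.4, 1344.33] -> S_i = 0.60*(-6.88)^i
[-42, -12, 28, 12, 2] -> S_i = Random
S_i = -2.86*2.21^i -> [-2.86, -6.32, -13.97, -30.87, -68.22]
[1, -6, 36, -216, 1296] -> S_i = 1*-6^i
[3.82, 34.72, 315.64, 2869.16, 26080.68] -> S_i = 3.82*9.09^i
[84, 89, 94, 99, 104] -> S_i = 84 + 5*i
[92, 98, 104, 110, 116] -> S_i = 92 + 6*i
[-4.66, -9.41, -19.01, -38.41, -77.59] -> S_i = -4.66*2.02^i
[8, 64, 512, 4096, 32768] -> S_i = 8*8^i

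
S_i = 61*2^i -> [61, 122, 244, 488, 976]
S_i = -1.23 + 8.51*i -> [-1.23, 7.28, 15.79, 24.3, 32.81]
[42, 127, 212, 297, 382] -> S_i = 42 + 85*i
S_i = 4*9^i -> [4, 36, 324, 2916, 26244]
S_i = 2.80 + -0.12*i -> [2.8, 2.68, 2.56, 2.44, 2.32]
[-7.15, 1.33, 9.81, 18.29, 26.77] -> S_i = -7.15 + 8.48*i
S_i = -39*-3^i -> [-39, 117, -351, 1053, -3159]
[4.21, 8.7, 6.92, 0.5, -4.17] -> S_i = Random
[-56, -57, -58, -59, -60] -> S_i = -56 + -1*i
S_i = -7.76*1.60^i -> [-7.76, -12.42, -19.87, -31.78, -50.86]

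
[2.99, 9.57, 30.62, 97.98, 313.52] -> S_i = 2.99*3.20^i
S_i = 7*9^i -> [7, 63, 567, 5103, 45927]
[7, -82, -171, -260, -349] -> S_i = 7 + -89*i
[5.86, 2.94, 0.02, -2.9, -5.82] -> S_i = 5.86 + -2.92*i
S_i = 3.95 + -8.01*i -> [3.95, -4.06, -12.07, -20.08, -28.09]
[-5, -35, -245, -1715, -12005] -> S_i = -5*7^i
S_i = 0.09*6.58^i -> [0.09, 0.59, 3.9, 25.64, 168.71]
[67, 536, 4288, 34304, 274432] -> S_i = 67*8^i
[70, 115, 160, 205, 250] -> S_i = 70 + 45*i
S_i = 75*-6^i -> [75, -450, 2700, -16200, 97200]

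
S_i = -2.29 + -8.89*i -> [-2.29, -11.18, -20.07, -28.96, -37.85]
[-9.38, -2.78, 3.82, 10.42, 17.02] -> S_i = -9.38 + 6.60*i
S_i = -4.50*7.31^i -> [-4.5, -32.89, -240.46, -1757.78, -12849.38]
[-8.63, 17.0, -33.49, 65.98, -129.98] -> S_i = -8.63*(-1.97)^i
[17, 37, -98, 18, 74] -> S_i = Random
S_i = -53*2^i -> [-53, -106, -212, -424, -848]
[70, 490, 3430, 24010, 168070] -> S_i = 70*7^i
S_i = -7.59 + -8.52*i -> [-7.59, -16.11, -24.63, -33.15, -41.67]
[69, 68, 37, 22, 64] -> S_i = Random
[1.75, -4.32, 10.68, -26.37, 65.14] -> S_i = 1.75*(-2.47)^i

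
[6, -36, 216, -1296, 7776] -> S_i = 6*-6^i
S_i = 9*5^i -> [9, 45, 225, 1125, 5625]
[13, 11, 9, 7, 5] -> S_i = 13 + -2*i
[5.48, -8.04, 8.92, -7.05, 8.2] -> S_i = Random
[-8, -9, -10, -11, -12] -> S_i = -8 + -1*i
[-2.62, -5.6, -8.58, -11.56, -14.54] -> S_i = -2.62 + -2.98*i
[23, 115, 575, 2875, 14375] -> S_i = 23*5^i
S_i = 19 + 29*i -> [19, 48, 77, 106, 135]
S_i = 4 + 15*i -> [4, 19, 34, 49, 64]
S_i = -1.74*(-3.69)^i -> [-1.74, 6.42, -23.69, 87.42, -322.59]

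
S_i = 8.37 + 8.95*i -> [8.37, 17.32, 26.27, 35.22, 44.17]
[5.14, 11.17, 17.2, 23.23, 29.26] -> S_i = 5.14 + 6.03*i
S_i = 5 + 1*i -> [5, 6, 7, 8, 9]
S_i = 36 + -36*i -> [36, 0, -36, -72, -108]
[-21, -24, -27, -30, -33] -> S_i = -21 + -3*i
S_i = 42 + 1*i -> [42, 43, 44, 45, 46]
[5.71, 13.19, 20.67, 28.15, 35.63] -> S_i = 5.71 + 7.48*i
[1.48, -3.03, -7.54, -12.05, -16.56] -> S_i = 1.48 + -4.51*i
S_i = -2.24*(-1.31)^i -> [-2.24, 2.93, -3.84, 5.04, -6.6]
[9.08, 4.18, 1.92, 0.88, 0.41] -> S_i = 9.08*0.46^i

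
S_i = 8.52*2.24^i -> [8.52, 19.08, 42.75, 95.76, 214.5]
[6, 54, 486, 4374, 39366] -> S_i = 6*9^i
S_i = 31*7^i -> [31, 217, 1519, 10633, 74431]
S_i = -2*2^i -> [-2, -4, -8, -16, -32]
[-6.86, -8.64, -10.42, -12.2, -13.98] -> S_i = -6.86 + -1.78*i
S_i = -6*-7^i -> [-6, 42, -294, 2058, -14406]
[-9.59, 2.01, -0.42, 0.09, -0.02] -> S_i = -9.59*(-0.21)^i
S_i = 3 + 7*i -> [3, 10, 17, 24, 31]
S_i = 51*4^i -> [51, 204, 816, 3264, 13056]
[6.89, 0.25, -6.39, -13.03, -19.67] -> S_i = 6.89 + -6.64*i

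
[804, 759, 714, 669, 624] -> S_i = 804 + -45*i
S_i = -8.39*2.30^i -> [-8.39, -19.3, -44.38, -102.08, -234.79]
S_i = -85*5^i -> [-85, -425, -2125, -10625, -53125]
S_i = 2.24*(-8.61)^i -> [2.24, -19.29, 166.06, -1429.74, 12310.07]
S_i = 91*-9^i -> [91, -819, 7371, -66339, 597051]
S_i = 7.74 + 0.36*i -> [7.74, 8.1, 8.46, 8.82, 9.18]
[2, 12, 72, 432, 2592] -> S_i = 2*6^i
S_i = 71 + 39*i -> [71, 110, 149, 188, 227]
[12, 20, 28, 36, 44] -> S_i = 12 + 8*i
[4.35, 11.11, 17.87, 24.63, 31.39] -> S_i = 4.35 + 6.76*i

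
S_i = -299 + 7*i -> [-299, -292, -285, -278, -271]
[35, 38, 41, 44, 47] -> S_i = 35 + 3*i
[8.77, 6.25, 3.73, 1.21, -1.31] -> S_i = 8.77 + -2.52*i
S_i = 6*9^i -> [6, 54, 486, 4374, 39366]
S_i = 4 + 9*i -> [4, 13, 22, 31, 40]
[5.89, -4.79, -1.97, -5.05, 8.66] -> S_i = Random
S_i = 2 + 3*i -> [2, 5, 8, 11, 14]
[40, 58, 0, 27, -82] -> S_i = Random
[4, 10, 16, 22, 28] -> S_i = 4 + 6*i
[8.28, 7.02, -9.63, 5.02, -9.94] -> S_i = Random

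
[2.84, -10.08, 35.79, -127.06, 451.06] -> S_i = 2.84*(-3.55)^i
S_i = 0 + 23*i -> [0, 23, 46, 69, 92]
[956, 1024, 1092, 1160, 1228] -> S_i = 956 + 68*i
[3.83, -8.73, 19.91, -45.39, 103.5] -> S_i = 3.83*(-2.28)^i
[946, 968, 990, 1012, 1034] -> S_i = 946 + 22*i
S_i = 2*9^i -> [2, 18, 162, 1458, 13122]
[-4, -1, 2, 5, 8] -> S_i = -4 + 3*i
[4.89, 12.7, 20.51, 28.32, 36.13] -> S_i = 4.89 + 7.81*i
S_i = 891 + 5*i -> [891, 896, 901, 906, 911]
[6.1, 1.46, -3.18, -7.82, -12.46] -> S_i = 6.10 + -4.64*i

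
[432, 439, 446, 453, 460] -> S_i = 432 + 7*i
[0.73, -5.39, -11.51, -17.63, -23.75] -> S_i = 0.73 + -6.12*i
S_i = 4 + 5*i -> [4, 9, 14, 19, 24]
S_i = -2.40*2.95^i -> [-2.4, -7.08, -20.89, -61.61, -181.76]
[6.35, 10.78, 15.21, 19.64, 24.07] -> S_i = 6.35 + 4.43*i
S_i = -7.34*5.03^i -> [-7.34, -36.92, -185.71, -934.11, -4698.59]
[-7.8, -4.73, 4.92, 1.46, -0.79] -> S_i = Random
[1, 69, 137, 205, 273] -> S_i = 1 + 68*i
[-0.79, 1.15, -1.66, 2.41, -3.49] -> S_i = -0.79*(-1.45)^i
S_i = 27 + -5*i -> [27, 22, 17, 12, 7]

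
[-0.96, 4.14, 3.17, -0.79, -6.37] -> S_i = Random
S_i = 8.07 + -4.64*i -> [8.07, 3.43, -1.21, -5.85, -10.49]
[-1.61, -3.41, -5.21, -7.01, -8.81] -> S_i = -1.61 + -1.80*i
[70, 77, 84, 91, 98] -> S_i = 70 + 7*i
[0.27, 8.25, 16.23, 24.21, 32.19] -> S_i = 0.27 + 7.98*i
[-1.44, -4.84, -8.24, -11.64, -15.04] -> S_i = -1.44 + -3.40*i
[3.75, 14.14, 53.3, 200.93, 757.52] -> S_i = 3.75*3.77^i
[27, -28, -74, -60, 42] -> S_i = Random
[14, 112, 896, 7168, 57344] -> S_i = 14*8^i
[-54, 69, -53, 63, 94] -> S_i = Random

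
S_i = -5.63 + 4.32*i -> [-5.63, -1.31, 3.01, 7.33, 11.65]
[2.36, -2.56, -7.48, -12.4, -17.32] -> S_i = 2.36 + -4.92*i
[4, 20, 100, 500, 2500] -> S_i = 4*5^i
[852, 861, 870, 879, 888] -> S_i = 852 + 9*i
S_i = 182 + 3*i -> [182, 185, 188, 191, 194]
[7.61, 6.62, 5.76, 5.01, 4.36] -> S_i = 7.61*0.87^i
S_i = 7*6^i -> [7, 42, 252, 1512, 9072]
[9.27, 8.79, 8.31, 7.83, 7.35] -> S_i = 9.27 + -0.48*i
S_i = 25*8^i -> [25, 200, 1600, 12800, 102400]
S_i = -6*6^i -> [-6, -36, -216, -1296, -7776]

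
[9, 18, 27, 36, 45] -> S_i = 9 + 9*i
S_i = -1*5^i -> [-1, -5, -25, -125, -625]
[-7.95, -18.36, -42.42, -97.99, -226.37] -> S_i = -7.95*2.31^i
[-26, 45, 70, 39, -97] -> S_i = Random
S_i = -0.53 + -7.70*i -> [-0.53, -8.23, -15.93, -23.63, -31.33]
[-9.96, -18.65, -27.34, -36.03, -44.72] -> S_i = -9.96 + -8.69*i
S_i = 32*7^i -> [32, 224, 1568, 10976, 76832]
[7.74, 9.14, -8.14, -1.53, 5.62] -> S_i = Random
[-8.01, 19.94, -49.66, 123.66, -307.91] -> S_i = -8.01*(-2.49)^i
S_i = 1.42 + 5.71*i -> [1.42, 7.13, 12.84, 18.55, 24.26]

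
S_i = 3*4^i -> [3, 12, 48, 192, 768]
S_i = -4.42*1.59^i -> [-4.42, -7.03, -11.17, -17.77, -28.25]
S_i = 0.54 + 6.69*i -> [0.54, 7.23, 13.92, 20.61, 27.3]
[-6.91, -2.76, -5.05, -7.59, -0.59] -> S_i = Random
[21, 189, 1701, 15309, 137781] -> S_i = 21*9^i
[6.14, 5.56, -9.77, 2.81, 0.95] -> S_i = Random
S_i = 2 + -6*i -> [2, -4, -10, -16, -22]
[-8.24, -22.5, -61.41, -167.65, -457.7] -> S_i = -8.24*2.73^i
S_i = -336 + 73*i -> [-336, -263, -190, -117, -44]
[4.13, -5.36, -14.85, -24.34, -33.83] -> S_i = 4.13 + -9.49*i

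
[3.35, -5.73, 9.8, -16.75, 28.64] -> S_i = 3.35*(-1.71)^i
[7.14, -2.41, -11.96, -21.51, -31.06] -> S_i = 7.14 + -9.55*i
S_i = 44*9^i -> [44, 396, 3564, 32076, 288684]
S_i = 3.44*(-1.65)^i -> [3.44, -5.68, 9.37, -15.45, 25.5]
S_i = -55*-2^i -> [-55, 110, -220, 440, -880]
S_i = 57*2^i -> [57, 114, 228, 456, 912]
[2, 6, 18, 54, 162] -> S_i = 2*3^i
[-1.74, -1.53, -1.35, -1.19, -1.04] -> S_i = -1.74*0.88^i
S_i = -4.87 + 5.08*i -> [-4.87, 0.21, 5.29, 10.37, 15.45]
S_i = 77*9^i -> [77, 693, 6237, 56133, 505197]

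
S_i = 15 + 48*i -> [15, 63, 111, 159, 207]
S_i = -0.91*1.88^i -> [-0.91, -1.71, -3.22, -6.05, -11.37]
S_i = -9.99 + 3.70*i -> [-9.99, -6.29, -2.59, 1.11, 4.81]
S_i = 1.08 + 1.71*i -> [1.08, 2.79, 4.5, 6.21, 7.92]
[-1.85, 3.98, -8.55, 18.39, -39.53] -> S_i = -1.85*(-2.15)^i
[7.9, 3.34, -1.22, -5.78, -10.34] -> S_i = 7.90 + -4.56*i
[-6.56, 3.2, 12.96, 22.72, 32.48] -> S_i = -6.56 + 9.76*i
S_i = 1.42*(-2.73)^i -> [1.42, -3.88, 10.58, -28.89, 78.87]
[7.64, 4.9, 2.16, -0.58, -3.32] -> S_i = 7.64 + -2.74*i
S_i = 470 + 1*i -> [470, 471, 472, 473, 474]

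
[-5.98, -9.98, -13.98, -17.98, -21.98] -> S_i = -5.98 + -4.00*i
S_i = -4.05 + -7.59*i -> [-4.05, -11.64, -19.23, -26.82, -34.41]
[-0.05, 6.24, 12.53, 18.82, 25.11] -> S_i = -0.05 + 6.29*i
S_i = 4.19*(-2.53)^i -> [4.19, -10.6, 26.82, -67.85, 171.67]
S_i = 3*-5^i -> [3, -15, 75, -375, 1875]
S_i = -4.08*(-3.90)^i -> [-4.08, 15.91, -62.06, 242.02, -943.88]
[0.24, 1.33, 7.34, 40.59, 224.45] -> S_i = 0.24*5.53^i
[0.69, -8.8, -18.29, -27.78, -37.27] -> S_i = 0.69 + -9.49*i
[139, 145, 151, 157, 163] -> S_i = 139 + 6*i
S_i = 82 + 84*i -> [82, 166, 250, 334, 418]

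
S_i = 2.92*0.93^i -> [2.92, 2.72, 2.53, 2.35, 2.18]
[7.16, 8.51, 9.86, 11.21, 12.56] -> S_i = 7.16 + 1.35*i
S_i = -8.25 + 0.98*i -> [-8.25, -7.27, -6.29, -5.31, -4.33]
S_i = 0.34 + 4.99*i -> [0.34, 5.33, 10.32, 15.31, 20.3]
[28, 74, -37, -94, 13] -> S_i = Random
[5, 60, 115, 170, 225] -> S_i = 5 + 55*i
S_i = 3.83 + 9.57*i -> [3.83, 13.4, 22.97, 32.54, 42.11]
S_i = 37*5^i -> [37, 185, 925, 4625, 23125]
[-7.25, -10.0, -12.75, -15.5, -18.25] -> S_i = -7.25 + -2.75*i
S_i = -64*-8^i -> [-64, 512, -4096, 32768, -262144]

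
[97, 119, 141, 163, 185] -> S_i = 97 + 22*i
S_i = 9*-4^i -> [9, -36, 144, -576, 2304]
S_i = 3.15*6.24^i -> [3.15, 19.66, 122.65, 765.36, 4775.83]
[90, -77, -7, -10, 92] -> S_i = Random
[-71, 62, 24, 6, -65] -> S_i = Random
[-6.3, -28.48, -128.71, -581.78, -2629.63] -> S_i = -6.30*4.52^i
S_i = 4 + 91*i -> [4, 95, 186, 277, 368]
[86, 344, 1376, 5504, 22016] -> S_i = 86*4^i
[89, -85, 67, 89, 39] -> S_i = Random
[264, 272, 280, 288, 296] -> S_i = 264 + 8*i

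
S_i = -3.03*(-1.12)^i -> [-3.03, 3.39, -3.8, 4.26, -4.77]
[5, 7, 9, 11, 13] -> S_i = 5 + 2*i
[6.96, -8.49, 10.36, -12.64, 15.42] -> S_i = 6.96*(-1.22)^i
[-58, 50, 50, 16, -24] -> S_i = Random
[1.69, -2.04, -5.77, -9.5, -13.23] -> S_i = 1.69 + -3.73*i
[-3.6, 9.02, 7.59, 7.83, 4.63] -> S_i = Random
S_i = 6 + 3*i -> [6, 9, 12, 15, 18]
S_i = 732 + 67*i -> [732, 799, 866, 933, 1000]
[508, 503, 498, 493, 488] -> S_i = 508 + -5*i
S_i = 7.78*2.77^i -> [7.78, 21.55, 59.7, 165.36, 458.04]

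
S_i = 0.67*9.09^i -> [0.67, 6.09, 55.36, 503.23, 4574.36]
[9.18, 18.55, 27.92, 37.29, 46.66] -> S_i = 9.18 + 9.37*i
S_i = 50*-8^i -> [50, -400, 3200, -25600, 204800]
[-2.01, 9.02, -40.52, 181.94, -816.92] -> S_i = -2.01*(-4.49)^i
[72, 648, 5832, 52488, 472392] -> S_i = 72*9^i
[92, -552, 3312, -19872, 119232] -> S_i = 92*-6^i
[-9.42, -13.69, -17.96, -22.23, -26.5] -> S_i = -9.42 + -4.27*i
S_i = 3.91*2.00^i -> [3.91, 7.82, 15.64, 31.28, 62.56]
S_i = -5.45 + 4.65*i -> [-5.45, -0.8, 3.85, 8.5, 13.15]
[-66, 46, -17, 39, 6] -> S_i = Random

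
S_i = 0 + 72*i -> [0, 72, 144, 216, 288]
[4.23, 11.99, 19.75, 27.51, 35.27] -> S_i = 4.23 + 7.76*i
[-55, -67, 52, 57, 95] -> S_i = Random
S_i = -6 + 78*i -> [-6, 72, 150, 228, 306]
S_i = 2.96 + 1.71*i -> [2.96, 4.67, 6.38, 8.09, 9.8]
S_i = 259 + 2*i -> [259, 261, 263, 265, 267]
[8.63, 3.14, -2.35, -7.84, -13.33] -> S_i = 8.63 + -5.49*i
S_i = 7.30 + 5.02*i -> [7.3, 12.32, 17.34, 22.36, 27.38]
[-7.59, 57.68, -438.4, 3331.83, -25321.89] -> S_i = -7.59*(-7.60)^i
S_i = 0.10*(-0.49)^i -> [0.1, -0.05, 0.02, -0.01, 0.01]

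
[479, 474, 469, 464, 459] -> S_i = 479 + -5*i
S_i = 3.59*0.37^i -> [3.59, 1.33, 0.49, 0.18, 0.07]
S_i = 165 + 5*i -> [165, 170, 175, 180, 185]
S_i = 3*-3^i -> [3, -9, 27, -81, 243]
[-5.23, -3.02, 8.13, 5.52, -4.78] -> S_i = Random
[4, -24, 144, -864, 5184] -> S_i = 4*-6^i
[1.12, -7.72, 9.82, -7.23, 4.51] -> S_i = Random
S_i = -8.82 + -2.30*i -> [-8.82, -11.12, -13.42, -15.72, -18.02]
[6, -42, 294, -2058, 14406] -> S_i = 6*-7^i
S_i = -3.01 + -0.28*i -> [-3.01, -3.29, -3.57, -3.85, -4.13]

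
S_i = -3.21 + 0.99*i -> [-3.21, -2.22, -1.23, -0.24, 0.75]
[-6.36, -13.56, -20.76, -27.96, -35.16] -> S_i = -6.36 + -7.20*i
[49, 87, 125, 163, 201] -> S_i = 49 + 38*i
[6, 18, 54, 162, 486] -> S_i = 6*3^i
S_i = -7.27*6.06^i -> [-7.27, -44.06, -266.98, -1617.9, -9804.49]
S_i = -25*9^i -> [-25, -225, -2025, -18225, -164025]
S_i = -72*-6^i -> [-72, 432, -2592, 15552, -93312]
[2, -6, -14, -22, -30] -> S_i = 2 + -8*i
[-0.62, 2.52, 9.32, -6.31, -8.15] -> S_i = Random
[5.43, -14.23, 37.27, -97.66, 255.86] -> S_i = 5.43*(-2.62)^i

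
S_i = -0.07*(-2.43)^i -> [-0.07, 0.17, -0.41, 1.0, -2.44]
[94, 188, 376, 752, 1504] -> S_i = 94*2^i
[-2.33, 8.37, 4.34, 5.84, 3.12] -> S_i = Random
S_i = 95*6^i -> [95, 570, 3420, 20520, 123120]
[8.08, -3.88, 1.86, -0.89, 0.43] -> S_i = 8.08*(-0.48)^i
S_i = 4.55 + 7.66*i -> [4.55, 12.21, 19.87, 27.53, 35.19]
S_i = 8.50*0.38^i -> [8.5, 3.23, 1.23, 0.47, 0.18]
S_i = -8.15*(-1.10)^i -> [-8.15, 8.97, -9.86, 10.85, -11.93]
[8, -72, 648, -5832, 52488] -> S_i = 8*-9^i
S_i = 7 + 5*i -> [7, 12, 17, 22, 27]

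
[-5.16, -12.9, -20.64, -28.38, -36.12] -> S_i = -5.16 + -7.74*i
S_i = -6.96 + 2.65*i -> [-6.96, -4.31, -1.66, 0.99, 3.64]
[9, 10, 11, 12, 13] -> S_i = 9 + 1*i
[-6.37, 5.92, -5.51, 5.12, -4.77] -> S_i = -6.37*(-0.93)^i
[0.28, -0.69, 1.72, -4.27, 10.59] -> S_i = 0.28*(-2.48)^i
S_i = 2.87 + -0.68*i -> [2.87, 2.19, 1.51, 0.83, 0.15]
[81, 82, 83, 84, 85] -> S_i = 81 + 1*i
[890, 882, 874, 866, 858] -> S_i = 890 + -8*i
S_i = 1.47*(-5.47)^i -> [1.47, -8.04, 43.98, -240.59, 1316.03]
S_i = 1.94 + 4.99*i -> [1.94, 6.93, 11.92, 16.91, 21.9]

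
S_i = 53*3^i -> [53, 159, 477, 1431, 4293]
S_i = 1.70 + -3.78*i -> [1.7, -2.08, -5.86, -9.64, -13.42]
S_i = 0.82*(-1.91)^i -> [0.82, -1.57, 2.99, -5.71, 10.91]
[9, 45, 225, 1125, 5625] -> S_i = 9*5^i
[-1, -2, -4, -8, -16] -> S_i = -1*2^i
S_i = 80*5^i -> [80, 400, 2000, 10000, 50000]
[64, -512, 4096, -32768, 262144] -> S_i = 64*-8^i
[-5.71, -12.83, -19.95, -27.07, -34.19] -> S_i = -5.71 + -7.12*i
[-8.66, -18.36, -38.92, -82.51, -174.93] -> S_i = -8.66*2.12^i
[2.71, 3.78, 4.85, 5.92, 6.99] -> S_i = 2.71 + 1.07*i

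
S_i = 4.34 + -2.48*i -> [4.34, 1.86, -0.62, -3.1, -5.58]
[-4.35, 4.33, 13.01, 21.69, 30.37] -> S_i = -4.35 + 8.68*i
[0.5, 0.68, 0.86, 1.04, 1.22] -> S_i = 0.50 + 0.18*i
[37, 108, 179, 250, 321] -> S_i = 37 + 71*i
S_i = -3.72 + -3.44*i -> [-3.72, -7.16, -10.6, -14.04, -17.48]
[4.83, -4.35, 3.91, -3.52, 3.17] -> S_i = 4.83*(-0.90)^i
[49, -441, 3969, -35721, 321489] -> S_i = 49*-9^i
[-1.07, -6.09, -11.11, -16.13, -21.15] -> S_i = -1.07 + -5.02*i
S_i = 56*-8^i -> [56, -448, 3584, -28672, 229376]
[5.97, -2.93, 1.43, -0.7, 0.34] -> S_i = 5.97*(-0.49)^i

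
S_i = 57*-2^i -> [57, -114, 228, -456, 912]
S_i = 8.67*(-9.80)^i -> [8.67, -84.97, 832.67, -8160.13, 79969.32]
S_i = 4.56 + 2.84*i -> [4.56, 7.4, 10.24, 13.08, 15.92]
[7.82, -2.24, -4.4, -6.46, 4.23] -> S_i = Random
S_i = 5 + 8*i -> [5, 13, 21, 29, 37]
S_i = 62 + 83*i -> [62, 145, 228, 311, 394]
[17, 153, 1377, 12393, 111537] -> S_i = 17*9^i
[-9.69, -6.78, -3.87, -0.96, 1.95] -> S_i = -9.69 + 2.91*i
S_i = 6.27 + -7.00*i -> [6.27, -0.73, -7.73, -14.73, -21.73]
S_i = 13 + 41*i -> [13, 54, 95, 136, 177]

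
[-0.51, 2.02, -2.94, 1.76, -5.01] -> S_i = Random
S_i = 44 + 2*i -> [44, 46, 48, 50, 52]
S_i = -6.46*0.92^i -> [-6.46, -5.94, -5.47, -5.03, -4.63]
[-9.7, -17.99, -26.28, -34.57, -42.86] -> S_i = -9.70 + -8.29*i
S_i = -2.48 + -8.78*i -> [-2.48, -11.26, -20.04, -28.82, -37.6]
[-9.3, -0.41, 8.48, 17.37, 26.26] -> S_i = -9.30 + 8.89*i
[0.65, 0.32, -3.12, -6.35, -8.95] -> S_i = Random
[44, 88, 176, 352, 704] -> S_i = 44*2^i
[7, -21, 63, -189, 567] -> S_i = 7*-3^i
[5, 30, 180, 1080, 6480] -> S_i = 5*6^i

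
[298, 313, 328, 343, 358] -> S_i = 298 + 15*i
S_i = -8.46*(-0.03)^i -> [-8.46, 0.25, -0.01, 0.0, -0.0]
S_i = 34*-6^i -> [34, -204, 1224, -7344, 44064]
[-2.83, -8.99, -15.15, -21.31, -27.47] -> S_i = -2.83 + -6.16*i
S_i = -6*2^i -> [-6, -12, -24, -48, -96]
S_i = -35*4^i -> [-35, -140, -560, -2240, -8960]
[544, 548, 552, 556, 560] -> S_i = 544 + 4*i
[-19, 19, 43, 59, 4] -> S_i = Random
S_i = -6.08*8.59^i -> [-6.08, -52.23, -448.63, -3853.75, -33103.68]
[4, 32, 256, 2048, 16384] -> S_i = 4*8^i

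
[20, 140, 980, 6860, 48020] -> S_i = 20*7^i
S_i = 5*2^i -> [5, 10, 20, 40, 80]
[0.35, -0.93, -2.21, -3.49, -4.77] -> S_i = 0.35 + -1.28*i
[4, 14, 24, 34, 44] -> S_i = 4 + 10*i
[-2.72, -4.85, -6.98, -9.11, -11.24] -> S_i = -2.72 + -2.13*i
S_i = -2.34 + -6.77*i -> [-2.34, -9.11, -15.88, -22.65, -29.42]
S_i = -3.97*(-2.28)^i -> [-3.97, 9.05, -20.64, 47.05, -107.28]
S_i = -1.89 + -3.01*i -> [-1.89, -4.9, -7.91, -10.92, -13.93]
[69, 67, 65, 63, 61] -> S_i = 69 + -2*i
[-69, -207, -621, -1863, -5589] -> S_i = -69*3^i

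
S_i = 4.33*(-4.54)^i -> [4.33, -19.66, 89.25, -405.19, 1839.55]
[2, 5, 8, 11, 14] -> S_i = 2 + 3*i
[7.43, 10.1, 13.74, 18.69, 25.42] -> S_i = 7.43*1.36^i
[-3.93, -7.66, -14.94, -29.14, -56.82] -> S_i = -3.93*1.95^i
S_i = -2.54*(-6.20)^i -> [-2.54, 15.75, -97.64, 605.35, -3753.19]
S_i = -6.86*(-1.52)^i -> [-6.86, 10.43, -15.85, 24.09, -36.62]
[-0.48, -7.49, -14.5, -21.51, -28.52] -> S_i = -0.48 + -7.01*i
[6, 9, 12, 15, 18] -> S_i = 6 + 3*i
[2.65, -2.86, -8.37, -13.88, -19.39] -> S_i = 2.65 + -5.51*i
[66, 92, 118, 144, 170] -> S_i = 66 + 26*i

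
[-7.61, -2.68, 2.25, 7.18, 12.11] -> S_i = -7.61 + 4.93*i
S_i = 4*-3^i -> [4, -12, 36, -108, 324]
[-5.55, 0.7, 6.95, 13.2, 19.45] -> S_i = -5.55 + 6.25*i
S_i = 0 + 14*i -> [0, 14, 28, 42, 56]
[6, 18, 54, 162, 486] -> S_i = 6*3^i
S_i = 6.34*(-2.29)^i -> [6.34, -14.52, 33.25, -76.14, 174.35]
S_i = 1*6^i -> [1, 6, 36, 216, 1296]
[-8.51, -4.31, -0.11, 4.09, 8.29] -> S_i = -8.51 + 4.20*i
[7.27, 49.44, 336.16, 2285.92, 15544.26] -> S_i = 7.27*6.80^i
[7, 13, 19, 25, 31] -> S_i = 7 + 6*i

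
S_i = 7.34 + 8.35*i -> [7.34, 15.69, 24.04, 32.39, 40.74]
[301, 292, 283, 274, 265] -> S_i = 301 + -9*i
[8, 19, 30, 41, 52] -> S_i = 8 + 11*i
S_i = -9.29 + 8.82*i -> [-9.29, -0.47, 8.35, 17.17, 25.99]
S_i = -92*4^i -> [-92, -368, -1472, -5888, -23552]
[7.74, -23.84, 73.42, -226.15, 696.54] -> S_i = 7.74*(-3.08)^i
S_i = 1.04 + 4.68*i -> [1.04, 5.72, 10.4, 15.08, 19.76]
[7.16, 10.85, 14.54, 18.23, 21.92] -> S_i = 7.16 + 3.69*i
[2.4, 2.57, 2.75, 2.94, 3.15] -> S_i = 2.40*1.07^i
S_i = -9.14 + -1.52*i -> [-9.14, -10.66, -12.18, -13.7, -15.22]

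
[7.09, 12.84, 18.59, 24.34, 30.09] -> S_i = 7.09 + 5.75*i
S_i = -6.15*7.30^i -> [-6.15, -44.9, -327.73, -2392.45, -17464.92]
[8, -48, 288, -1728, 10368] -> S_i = 8*-6^i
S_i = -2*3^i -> [-2, -6, -18, -54, -162]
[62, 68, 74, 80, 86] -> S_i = 62 + 6*i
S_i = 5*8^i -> [5, 40, 320, 2560, 20480]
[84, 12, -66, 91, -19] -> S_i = Random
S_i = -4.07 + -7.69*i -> [-4.07, -11.76, -19.45, -27.14, -34.83]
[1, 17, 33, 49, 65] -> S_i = 1 + 16*i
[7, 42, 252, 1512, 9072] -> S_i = 7*6^i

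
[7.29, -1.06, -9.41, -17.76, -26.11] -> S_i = 7.29 + -8.35*i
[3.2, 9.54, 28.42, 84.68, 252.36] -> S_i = 3.20*2.98^i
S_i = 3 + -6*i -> [3, -3, -9, -15, -21]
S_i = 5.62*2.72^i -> [5.62, 15.29, 41.58, 113.09, 307.62]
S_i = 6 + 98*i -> [6, 104, 202, 300, 398]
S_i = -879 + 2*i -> [-879, -877, -875, -873, -871]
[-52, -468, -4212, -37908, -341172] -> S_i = -52*9^i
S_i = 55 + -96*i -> [55, -41, -137, -233, -329]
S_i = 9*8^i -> [9, 72, 576, 4608, 36864]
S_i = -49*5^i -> [-49, -245, -1225, -6125, -30625]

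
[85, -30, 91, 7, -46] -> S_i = Random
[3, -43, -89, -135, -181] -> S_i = 3 + -46*i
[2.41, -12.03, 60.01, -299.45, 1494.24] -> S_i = 2.41*(-4.99)^i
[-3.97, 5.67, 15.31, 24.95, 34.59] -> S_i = -3.97 + 9.64*i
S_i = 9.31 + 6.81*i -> [9.31, 16.12, 22.93, 29.74, 36.55]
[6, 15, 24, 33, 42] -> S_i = 6 + 9*i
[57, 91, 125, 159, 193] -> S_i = 57 + 34*i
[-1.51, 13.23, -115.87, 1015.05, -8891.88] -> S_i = -1.51*(-8.76)^i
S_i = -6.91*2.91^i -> [-6.91, -20.11, -58.51, -170.28, -495.51]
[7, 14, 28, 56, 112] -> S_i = 7*2^i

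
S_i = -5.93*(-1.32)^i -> [-5.93, 7.83, -10.33, 13.64, -18.0]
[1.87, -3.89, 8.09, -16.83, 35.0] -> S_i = 1.87*(-2.08)^i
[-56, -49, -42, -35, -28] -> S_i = -56 + 7*i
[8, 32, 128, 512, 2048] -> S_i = 8*4^i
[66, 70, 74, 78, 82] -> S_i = 66 + 4*i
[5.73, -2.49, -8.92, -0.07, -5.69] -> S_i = Random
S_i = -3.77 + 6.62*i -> [-3.77, 2.85, 9.47, 16.09, 22.71]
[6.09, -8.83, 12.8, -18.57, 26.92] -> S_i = 6.09*(-1.45)^i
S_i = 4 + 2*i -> [4, 6, 8, 10, 12]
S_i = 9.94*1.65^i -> [9.94, 16.4, 27.06, 44.65, 73.68]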